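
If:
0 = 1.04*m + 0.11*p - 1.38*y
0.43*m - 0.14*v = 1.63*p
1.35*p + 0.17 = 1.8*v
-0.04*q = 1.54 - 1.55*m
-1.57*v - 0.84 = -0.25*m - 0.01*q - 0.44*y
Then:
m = 1.99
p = 0.49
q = 38.59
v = 0.46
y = 1.54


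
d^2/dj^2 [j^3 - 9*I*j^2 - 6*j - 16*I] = 6*j - 18*I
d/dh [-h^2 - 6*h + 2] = -2*h - 6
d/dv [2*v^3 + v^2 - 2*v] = 6*v^2 + 2*v - 2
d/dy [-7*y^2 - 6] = -14*y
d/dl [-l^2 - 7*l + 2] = -2*l - 7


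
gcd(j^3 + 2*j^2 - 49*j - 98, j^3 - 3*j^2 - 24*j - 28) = j^2 - 5*j - 14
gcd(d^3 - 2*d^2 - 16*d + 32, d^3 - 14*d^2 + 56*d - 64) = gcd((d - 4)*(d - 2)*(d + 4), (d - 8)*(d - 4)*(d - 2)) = d^2 - 6*d + 8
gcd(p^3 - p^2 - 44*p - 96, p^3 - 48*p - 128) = p^2 - 4*p - 32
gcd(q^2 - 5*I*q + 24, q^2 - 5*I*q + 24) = q^2 - 5*I*q + 24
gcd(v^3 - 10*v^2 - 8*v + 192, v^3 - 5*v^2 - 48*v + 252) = v - 6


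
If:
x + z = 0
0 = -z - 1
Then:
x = 1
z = -1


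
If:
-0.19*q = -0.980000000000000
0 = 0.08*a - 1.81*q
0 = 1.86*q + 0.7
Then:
No Solution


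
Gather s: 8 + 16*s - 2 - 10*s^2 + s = -10*s^2 + 17*s + 6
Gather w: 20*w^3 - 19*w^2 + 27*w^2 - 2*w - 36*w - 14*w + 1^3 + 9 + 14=20*w^3 + 8*w^2 - 52*w + 24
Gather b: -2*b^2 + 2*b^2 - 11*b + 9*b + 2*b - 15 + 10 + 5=0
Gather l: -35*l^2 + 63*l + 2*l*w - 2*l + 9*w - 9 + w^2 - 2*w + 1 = -35*l^2 + l*(2*w + 61) + w^2 + 7*w - 8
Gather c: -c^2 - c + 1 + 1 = -c^2 - c + 2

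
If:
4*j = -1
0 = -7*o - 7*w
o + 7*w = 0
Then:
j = -1/4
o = 0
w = 0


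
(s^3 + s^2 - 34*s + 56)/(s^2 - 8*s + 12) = (s^2 + 3*s - 28)/(s - 6)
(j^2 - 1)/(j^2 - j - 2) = (j - 1)/(j - 2)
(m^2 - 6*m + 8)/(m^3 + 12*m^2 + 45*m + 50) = (m^2 - 6*m + 8)/(m^3 + 12*m^2 + 45*m + 50)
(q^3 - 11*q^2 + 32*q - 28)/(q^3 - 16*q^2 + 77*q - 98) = (q - 2)/(q - 7)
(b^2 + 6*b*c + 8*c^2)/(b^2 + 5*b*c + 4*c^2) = (b + 2*c)/(b + c)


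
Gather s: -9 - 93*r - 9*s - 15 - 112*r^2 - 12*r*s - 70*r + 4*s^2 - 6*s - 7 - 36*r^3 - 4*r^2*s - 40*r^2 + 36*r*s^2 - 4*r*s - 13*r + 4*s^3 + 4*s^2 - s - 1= -36*r^3 - 152*r^2 - 176*r + 4*s^3 + s^2*(36*r + 8) + s*(-4*r^2 - 16*r - 16) - 32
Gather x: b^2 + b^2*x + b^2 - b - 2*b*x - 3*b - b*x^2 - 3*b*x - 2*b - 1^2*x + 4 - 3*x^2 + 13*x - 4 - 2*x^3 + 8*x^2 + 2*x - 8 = 2*b^2 - 6*b - 2*x^3 + x^2*(5 - b) + x*(b^2 - 5*b + 14) - 8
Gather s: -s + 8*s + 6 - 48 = 7*s - 42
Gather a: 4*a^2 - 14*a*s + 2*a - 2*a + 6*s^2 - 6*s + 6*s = 4*a^2 - 14*a*s + 6*s^2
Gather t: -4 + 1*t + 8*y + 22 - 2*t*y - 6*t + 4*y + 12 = t*(-2*y - 5) + 12*y + 30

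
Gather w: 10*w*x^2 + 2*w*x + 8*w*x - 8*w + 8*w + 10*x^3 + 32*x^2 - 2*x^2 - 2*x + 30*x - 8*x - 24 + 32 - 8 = w*(10*x^2 + 10*x) + 10*x^3 + 30*x^2 + 20*x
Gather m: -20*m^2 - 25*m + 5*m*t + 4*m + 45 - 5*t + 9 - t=-20*m^2 + m*(5*t - 21) - 6*t + 54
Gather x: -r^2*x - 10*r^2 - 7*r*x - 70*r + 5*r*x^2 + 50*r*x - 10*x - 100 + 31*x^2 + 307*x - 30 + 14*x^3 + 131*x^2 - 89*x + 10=-10*r^2 - 70*r + 14*x^3 + x^2*(5*r + 162) + x*(-r^2 + 43*r + 208) - 120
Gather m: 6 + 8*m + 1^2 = 8*m + 7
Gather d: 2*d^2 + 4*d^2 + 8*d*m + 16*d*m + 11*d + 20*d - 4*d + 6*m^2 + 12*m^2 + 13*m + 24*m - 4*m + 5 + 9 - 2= 6*d^2 + d*(24*m + 27) + 18*m^2 + 33*m + 12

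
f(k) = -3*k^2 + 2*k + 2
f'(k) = 2 - 6*k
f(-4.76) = -75.49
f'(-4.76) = 30.56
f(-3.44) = -40.38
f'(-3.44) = 22.64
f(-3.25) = -36.19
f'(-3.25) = 21.50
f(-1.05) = -3.41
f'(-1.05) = 8.30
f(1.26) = -0.24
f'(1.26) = -5.56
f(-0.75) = -1.19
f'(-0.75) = 6.50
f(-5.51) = -100.10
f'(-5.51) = 35.06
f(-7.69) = -190.79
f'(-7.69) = 48.14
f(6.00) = -94.00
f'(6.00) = -34.00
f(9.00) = -223.00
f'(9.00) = -52.00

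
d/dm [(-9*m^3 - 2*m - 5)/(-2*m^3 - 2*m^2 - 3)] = (18*m^4 - 8*m^3 + 47*m^2 - 20*m + 6)/(4*m^6 + 8*m^5 + 4*m^4 + 12*m^3 + 12*m^2 + 9)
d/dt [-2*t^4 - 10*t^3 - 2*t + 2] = -8*t^3 - 30*t^2 - 2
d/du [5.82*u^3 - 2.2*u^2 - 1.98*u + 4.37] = 17.46*u^2 - 4.4*u - 1.98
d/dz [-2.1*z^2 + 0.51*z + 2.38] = 0.51 - 4.2*z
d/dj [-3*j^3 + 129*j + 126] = 129 - 9*j^2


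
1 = 1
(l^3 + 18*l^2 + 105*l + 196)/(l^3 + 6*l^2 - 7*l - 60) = (l^2 + 14*l + 49)/(l^2 + 2*l - 15)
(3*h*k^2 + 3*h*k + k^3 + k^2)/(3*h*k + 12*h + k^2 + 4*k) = k*(k + 1)/(k + 4)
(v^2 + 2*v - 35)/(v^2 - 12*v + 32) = (v^2 + 2*v - 35)/(v^2 - 12*v + 32)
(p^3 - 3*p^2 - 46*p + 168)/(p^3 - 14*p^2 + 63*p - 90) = (p^2 + 3*p - 28)/(p^2 - 8*p + 15)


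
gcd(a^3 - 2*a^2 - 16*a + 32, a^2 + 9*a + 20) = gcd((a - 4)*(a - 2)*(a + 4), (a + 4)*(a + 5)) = a + 4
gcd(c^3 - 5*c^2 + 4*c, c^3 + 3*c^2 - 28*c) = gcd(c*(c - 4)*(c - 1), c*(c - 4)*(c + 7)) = c^2 - 4*c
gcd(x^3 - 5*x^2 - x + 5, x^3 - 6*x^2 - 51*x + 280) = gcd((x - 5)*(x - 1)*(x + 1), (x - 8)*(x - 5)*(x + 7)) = x - 5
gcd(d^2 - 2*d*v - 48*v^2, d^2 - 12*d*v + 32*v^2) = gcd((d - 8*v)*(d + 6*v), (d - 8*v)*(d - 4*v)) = -d + 8*v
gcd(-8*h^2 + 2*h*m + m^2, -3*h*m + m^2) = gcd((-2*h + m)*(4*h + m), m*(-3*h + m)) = 1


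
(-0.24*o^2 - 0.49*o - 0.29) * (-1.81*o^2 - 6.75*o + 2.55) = 0.4344*o^4 + 2.5069*o^3 + 3.2204*o^2 + 0.708*o - 0.7395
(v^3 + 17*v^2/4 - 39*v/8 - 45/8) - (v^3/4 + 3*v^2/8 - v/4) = 3*v^3/4 + 31*v^2/8 - 37*v/8 - 45/8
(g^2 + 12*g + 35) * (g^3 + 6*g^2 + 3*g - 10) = g^5 + 18*g^4 + 110*g^3 + 236*g^2 - 15*g - 350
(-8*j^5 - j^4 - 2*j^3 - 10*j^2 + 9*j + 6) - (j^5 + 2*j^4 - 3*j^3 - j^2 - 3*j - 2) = -9*j^5 - 3*j^4 + j^3 - 9*j^2 + 12*j + 8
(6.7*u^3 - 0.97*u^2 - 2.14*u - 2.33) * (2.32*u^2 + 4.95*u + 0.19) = 15.544*u^5 + 30.9146*u^4 - 8.4933*u^3 - 16.1829*u^2 - 11.9401*u - 0.4427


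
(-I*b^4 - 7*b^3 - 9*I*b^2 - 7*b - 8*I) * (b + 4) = -I*b^5 - 7*b^4 - 4*I*b^4 - 28*b^3 - 9*I*b^3 - 7*b^2 - 36*I*b^2 - 28*b - 8*I*b - 32*I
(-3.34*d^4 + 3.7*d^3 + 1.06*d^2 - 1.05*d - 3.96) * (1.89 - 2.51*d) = 8.3834*d^5 - 15.5996*d^4 + 4.3324*d^3 + 4.6389*d^2 + 7.9551*d - 7.4844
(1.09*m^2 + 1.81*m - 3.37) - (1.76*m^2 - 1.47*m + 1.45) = -0.67*m^2 + 3.28*m - 4.82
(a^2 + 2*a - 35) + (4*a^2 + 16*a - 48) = 5*a^2 + 18*a - 83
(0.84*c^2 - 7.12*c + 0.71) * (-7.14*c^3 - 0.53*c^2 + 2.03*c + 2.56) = -5.9976*c^5 + 50.3916*c^4 + 0.4094*c^3 - 12.6795*c^2 - 16.7859*c + 1.8176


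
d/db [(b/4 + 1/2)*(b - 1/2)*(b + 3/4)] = 3*b^2/4 + 9*b/8 + 1/32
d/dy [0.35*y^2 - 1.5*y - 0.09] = 0.7*y - 1.5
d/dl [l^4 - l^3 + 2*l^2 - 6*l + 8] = 4*l^3 - 3*l^2 + 4*l - 6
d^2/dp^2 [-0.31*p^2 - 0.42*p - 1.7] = -0.620000000000000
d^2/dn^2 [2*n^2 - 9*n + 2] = 4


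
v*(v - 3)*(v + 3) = v^3 - 9*v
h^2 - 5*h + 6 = (h - 3)*(h - 2)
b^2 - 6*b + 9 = (b - 3)^2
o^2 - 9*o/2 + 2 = (o - 4)*(o - 1/2)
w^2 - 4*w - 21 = (w - 7)*(w + 3)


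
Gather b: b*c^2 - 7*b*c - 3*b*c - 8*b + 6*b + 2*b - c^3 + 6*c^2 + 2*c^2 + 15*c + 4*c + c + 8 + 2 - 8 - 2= b*(c^2 - 10*c) - c^3 + 8*c^2 + 20*c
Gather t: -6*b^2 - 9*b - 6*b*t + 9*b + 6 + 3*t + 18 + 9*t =-6*b^2 + t*(12 - 6*b) + 24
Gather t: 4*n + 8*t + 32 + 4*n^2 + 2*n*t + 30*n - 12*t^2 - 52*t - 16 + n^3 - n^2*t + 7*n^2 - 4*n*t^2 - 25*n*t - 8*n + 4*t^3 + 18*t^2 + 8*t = n^3 + 11*n^2 + 26*n + 4*t^3 + t^2*(6 - 4*n) + t*(-n^2 - 23*n - 36) + 16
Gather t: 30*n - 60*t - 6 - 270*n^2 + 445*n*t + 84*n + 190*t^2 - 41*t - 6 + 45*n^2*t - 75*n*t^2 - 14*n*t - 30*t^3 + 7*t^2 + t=-270*n^2 + 114*n - 30*t^3 + t^2*(197 - 75*n) + t*(45*n^2 + 431*n - 100) - 12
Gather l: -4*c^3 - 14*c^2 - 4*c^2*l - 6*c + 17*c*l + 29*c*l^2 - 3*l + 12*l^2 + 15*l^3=-4*c^3 - 14*c^2 - 6*c + 15*l^3 + l^2*(29*c + 12) + l*(-4*c^2 + 17*c - 3)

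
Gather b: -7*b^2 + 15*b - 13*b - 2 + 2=-7*b^2 + 2*b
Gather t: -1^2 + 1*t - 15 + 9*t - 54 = 10*t - 70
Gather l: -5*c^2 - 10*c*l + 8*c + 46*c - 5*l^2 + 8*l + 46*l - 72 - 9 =-5*c^2 + 54*c - 5*l^2 + l*(54 - 10*c) - 81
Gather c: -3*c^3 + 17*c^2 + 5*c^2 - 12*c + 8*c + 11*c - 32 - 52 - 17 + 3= -3*c^3 + 22*c^2 + 7*c - 98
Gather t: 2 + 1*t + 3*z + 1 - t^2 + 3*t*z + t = -t^2 + t*(3*z + 2) + 3*z + 3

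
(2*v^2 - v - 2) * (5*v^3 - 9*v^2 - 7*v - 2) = 10*v^5 - 23*v^4 - 15*v^3 + 21*v^2 + 16*v + 4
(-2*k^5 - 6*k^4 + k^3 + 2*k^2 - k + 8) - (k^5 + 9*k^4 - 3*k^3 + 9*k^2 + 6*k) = -3*k^5 - 15*k^4 + 4*k^3 - 7*k^2 - 7*k + 8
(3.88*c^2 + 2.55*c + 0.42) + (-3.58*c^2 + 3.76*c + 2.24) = 0.3*c^2 + 6.31*c + 2.66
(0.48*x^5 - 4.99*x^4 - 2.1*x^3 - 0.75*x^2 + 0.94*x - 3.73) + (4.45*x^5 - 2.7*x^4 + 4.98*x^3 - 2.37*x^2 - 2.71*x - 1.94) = 4.93*x^5 - 7.69*x^4 + 2.88*x^3 - 3.12*x^2 - 1.77*x - 5.67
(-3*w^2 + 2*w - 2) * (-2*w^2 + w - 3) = 6*w^4 - 7*w^3 + 15*w^2 - 8*w + 6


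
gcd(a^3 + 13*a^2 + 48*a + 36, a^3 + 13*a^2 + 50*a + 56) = 1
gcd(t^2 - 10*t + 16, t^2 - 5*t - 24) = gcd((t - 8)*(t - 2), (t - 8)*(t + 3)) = t - 8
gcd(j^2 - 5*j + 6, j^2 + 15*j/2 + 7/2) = 1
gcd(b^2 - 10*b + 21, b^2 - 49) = b - 7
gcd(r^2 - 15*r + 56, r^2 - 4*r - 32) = r - 8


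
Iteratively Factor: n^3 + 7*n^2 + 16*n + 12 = (n + 3)*(n^2 + 4*n + 4) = (n + 2)*(n + 3)*(n + 2)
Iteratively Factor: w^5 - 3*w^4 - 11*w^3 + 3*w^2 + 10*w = (w - 1)*(w^4 - 2*w^3 - 13*w^2 - 10*w) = (w - 5)*(w - 1)*(w^3 + 3*w^2 + 2*w) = (w - 5)*(w - 1)*(w + 1)*(w^2 + 2*w) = (w - 5)*(w - 1)*(w + 1)*(w + 2)*(w)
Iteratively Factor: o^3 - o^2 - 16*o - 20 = (o - 5)*(o^2 + 4*o + 4) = (o - 5)*(o + 2)*(o + 2)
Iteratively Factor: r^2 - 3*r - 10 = (r + 2)*(r - 5)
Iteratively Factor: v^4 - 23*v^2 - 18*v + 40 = (v + 2)*(v^3 - 2*v^2 - 19*v + 20) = (v - 1)*(v + 2)*(v^2 - v - 20) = (v - 5)*(v - 1)*(v + 2)*(v + 4)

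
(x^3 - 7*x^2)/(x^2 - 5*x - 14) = x^2/(x + 2)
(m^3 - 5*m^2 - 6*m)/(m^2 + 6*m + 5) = m*(m - 6)/(m + 5)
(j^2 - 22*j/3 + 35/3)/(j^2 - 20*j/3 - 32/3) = (-3*j^2 + 22*j - 35)/(-3*j^2 + 20*j + 32)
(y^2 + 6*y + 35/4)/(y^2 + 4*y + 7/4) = (2*y + 5)/(2*y + 1)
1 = 1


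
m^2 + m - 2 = (m - 1)*(m + 2)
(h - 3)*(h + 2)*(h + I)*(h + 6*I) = h^4 - h^3 + 7*I*h^3 - 12*h^2 - 7*I*h^2 + 6*h - 42*I*h + 36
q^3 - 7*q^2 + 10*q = q*(q - 5)*(q - 2)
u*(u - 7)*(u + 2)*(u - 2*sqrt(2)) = u^4 - 5*u^3 - 2*sqrt(2)*u^3 - 14*u^2 + 10*sqrt(2)*u^2 + 28*sqrt(2)*u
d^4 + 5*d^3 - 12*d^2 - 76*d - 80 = (d - 4)*(d + 2)^2*(d + 5)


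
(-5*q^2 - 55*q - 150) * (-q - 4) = 5*q^3 + 75*q^2 + 370*q + 600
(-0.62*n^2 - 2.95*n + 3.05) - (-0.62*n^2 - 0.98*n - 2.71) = 5.76 - 1.97*n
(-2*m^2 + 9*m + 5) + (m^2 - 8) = -m^2 + 9*m - 3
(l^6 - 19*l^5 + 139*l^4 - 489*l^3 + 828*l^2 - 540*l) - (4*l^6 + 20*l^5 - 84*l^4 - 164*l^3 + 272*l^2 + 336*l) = -3*l^6 - 39*l^5 + 223*l^4 - 325*l^3 + 556*l^2 - 876*l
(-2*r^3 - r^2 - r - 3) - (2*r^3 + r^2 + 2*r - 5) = -4*r^3 - 2*r^2 - 3*r + 2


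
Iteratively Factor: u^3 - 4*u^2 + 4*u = (u - 2)*(u^2 - 2*u) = (u - 2)^2*(u)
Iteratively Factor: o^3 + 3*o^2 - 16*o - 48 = (o + 4)*(o^2 - o - 12) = (o + 3)*(o + 4)*(o - 4)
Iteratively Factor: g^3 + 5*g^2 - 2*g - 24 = (g - 2)*(g^2 + 7*g + 12) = (g - 2)*(g + 4)*(g + 3)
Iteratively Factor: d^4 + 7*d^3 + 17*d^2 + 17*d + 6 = (d + 1)*(d^3 + 6*d^2 + 11*d + 6) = (d + 1)*(d + 2)*(d^2 + 4*d + 3) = (d + 1)*(d + 2)*(d + 3)*(d + 1)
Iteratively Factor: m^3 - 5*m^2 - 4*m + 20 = (m + 2)*(m^2 - 7*m + 10) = (m - 2)*(m + 2)*(m - 5)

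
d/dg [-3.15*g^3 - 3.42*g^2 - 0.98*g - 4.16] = -9.45*g^2 - 6.84*g - 0.98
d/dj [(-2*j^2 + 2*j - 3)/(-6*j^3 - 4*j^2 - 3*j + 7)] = (-12*j^4 + 24*j^3 - 40*j^2 - 52*j + 5)/(36*j^6 + 48*j^5 + 52*j^4 - 60*j^3 - 47*j^2 - 42*j + 49)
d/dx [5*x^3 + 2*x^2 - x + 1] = 15*x^2 + 4*x - 1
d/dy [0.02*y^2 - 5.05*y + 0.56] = 0.04*y - 5.05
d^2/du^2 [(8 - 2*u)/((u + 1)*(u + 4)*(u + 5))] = 12*(-u^5 - 2*u^4 + 83*u^3 + 556*u^2 + 1280*u + 1048)/(u^9 + 30*u^8 + 387*u^7 + 2800*u^6 + 12423*u^5 + 34710*u^4 + 60389*u^3 + 62460*u^2 + 34800*u + 8000)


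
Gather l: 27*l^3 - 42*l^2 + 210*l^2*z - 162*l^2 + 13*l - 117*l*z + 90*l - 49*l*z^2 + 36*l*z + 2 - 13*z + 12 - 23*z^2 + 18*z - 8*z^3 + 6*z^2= 27*l^3 + l^2*(210*z - 204) + l*(-49*z^2 - 81*z + 103) - 8*z^3 - 17*z^2 + 5*z + 14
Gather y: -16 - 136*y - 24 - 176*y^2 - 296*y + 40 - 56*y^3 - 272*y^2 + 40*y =-56*y^3 - 448*y^2 - 392*y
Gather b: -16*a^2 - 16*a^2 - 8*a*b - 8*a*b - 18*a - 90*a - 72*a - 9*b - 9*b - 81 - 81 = -32*a^2 - 180*a + b*(-16*a - 18) - 162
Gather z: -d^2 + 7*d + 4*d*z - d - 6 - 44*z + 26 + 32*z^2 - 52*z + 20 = -d^2 + 6*d + 32*z^2 + z*(4*d - 96) + 40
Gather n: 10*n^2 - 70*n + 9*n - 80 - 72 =10*n^2 - 61*n - 152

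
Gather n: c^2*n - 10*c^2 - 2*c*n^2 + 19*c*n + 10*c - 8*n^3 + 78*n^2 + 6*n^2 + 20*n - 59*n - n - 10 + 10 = -10*c^2 + 10*c - 8*n^3 + n^2*(84 - 2*c) + n*(c^2 + 19*c - 40)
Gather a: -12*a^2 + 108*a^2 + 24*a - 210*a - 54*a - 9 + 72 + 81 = 96*a^2 - 240*a + 144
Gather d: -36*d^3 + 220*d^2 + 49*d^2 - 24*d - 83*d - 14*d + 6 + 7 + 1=-36*d^3 + 269*d^2 - 121*d + 14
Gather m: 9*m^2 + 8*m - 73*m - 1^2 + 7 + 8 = 9*m^2 - 65*m + 14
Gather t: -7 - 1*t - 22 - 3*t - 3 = -4*t - 32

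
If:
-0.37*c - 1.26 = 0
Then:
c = -3.41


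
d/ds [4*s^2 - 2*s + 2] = 8*s - 2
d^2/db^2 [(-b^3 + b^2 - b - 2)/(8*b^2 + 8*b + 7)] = 2*(-136*b^3 - 720*b^2 - 363*b + 89)/(512*b^6 + 1536*b^5 + 2880*b^4 + 3200*b^3 + 2520*b^2 + 1176*b + 343)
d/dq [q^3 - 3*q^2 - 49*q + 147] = 3*q^2 - 6*q - 49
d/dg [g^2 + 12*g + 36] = 2*g + 12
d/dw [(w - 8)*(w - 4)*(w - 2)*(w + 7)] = 4*w^3 - 21*w^2 - 84*w + 328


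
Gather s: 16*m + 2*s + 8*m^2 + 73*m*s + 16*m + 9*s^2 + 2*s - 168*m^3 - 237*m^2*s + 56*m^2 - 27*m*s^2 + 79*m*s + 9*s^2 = -168*m^3 + 64*m^2 + 32*m + s^2*(18 - 27*m) + s*(-237*m^2 + 152*m + 4)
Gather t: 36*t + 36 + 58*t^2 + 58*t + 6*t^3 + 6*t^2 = 6*t^3 + 64*t^2 + 94*t + 36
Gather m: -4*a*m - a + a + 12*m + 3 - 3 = m*(12 - 4*a)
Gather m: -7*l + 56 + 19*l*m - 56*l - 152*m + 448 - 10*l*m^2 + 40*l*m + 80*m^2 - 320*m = -63*l + m^2*(80 - 10*l) + m*(59*l - 472) + 504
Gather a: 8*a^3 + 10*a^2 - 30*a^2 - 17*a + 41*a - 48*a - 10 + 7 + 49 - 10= 8*a^3 - 20*a^2 - 24*a + 36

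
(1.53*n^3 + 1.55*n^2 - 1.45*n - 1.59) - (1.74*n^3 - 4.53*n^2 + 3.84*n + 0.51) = -0.21*n^3 + 6.08*n^2 - 5.29*n - 2.1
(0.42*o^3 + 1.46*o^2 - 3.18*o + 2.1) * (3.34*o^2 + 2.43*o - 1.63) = 1.4028*o^5 + 5.897*o^4 - 7.758*o^3 - 3.0932*o^2 + 10.2864*o - 3.423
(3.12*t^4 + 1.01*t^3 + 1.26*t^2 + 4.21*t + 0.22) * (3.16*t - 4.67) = 9.8592*t^5 - 11.3788*t^4 - 0.7351*t^3 + 7.4194*t^2 - 18.9655*t - 1.0274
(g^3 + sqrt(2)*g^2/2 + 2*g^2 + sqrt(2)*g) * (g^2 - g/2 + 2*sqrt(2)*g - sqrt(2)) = g^5 + 3*g^4/2 + 5*sqrt(2)*g^4/2 + g^3 + 15*sqrt(2)*g^3/4 - 5*sqrt(2)*g^2/2 + 3*g^2 - 2*g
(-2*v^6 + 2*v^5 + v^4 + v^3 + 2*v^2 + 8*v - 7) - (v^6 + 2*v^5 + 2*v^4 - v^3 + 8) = -3*v^6 - v^4 + 2*v^3 + 2*v^2 + 8*v - 15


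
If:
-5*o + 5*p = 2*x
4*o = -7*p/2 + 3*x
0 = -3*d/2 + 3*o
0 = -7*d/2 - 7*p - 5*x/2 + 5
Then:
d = 320/1243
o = 160/1243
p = 460/1243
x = 750/1243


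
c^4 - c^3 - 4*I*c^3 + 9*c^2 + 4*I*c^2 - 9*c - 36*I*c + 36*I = (c - 1)*(c - 4*I)*(c - 3*I)*(c + 3*I)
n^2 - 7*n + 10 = (n - 5)*(n - 2)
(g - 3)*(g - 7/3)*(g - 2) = g^3 - 22*g^2/3 + 53*g/3 - 14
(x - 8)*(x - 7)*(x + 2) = x^3 - 13*x^2 + 26*x + 112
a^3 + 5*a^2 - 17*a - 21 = (a - 3)*(a + 1)*(a + 7)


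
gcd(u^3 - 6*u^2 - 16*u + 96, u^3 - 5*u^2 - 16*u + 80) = u^2 - 16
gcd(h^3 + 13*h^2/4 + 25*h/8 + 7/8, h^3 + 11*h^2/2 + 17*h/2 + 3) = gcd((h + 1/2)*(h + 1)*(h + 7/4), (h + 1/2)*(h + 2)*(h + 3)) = h + 1/2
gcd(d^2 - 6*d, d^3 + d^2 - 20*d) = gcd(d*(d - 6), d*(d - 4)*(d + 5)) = d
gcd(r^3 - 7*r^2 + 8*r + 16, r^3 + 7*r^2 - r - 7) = r + 1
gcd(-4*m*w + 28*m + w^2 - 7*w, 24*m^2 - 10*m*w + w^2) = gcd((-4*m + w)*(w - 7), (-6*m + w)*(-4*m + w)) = -4*m + w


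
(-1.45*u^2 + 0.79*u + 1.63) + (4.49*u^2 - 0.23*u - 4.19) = 3.04*u^2 + 0.56*u - 2.56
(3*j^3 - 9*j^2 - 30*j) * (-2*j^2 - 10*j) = -6*j^5 - 12*j^4 + 150*j^3 + 300*j^2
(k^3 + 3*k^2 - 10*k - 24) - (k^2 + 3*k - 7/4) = k^3 + 2*k^2 - 13*k - 89/4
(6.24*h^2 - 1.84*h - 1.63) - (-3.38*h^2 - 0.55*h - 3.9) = 9.62*h^2 - 1.29*h + 2.27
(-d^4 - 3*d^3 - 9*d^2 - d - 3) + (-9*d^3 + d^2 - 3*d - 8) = -d^4 - 12*d^3 - 8*d^2 - 4*d - 11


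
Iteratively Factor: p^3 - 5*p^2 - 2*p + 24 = (p - 4)*(p^2 - p - 6) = (p - 4)*(p + 2)*(p - 3)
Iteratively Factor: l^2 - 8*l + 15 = (l - 5)*(l - 3)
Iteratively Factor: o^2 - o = (o - 1)*(o)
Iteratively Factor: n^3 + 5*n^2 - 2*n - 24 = (n + 3)*(n^2 + 2*n - 8) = (n + 3)*(n + 4)*(n - 2)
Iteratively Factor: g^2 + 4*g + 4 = (g + 2)*(g + 2)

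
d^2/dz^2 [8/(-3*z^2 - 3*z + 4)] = 48*(3*z^2 + 3*z - 3*(2*z + 1)^2 - 4)/(3*z^2 + 3*z - 4)^3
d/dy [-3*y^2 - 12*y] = -6*y - 12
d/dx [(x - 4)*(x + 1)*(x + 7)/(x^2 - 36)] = (x^4 - 83*x^2 - 232*x + 900)/(x^4 - 72*x^2 + 1296)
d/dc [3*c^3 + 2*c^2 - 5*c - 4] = 9*c^2 + 4*c - 5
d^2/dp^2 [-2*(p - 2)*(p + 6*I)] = -4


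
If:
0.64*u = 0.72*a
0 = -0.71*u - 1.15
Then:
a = -1.44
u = -1.62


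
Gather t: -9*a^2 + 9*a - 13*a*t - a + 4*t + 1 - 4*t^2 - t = -9*a^2 + 8*a - 4*t^2 + t*(3 - 13*a) + 1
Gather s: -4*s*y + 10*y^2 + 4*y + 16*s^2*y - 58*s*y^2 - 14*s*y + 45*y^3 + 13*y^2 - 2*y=16*s^2*y + s*(-58*y^2 - 18*y) + 45*y^3 + 23*y^2 + 2*y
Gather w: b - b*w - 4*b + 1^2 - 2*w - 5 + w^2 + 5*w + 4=-3*b + w^2 + w*(3 - b)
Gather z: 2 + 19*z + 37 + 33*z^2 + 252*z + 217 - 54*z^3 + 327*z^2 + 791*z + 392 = -54*z^3 + 360*z^2 + 1062*z + 648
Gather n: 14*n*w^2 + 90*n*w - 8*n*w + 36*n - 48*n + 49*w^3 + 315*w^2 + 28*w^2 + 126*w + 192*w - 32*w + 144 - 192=n*(14*w^2 + 82*w - 12) + 49*w^3 + 343*w^2 + 286*w - 48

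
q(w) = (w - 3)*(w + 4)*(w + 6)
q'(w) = (w - 3)*(w + 4) + (w - 3)*(w + 6) + (w + 4)*(w + 6) = 3*w^2 + 14*w - 6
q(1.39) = -64.13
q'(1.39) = 19.26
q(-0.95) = -60.84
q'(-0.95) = -16.59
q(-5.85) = 2.46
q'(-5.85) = 14.77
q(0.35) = -73.20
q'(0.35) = -0.73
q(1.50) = -61.88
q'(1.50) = 21.75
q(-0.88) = -61.98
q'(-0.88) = -16.00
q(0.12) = -72.62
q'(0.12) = -4.28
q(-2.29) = -33.56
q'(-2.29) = -22.33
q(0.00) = -72.00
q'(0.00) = -6.00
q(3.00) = 0.00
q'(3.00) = 63.00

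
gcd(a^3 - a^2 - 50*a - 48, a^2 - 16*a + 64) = a - 8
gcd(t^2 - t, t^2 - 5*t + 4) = t - 1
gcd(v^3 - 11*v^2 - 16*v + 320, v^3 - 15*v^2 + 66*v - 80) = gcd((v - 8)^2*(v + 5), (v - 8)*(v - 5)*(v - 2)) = v - 8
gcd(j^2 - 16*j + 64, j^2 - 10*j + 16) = j - 8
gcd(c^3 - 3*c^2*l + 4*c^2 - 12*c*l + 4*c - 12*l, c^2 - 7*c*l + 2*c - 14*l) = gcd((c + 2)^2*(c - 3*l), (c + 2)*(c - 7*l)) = c + 2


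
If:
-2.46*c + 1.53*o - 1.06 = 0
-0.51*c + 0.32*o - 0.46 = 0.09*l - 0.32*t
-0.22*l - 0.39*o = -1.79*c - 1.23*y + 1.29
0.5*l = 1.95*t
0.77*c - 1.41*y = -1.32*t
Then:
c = 2.03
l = -28.83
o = 3.96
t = -7.39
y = -5.81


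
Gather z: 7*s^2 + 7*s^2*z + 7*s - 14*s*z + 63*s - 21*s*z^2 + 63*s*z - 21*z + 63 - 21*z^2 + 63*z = 7*s^2 + 70*s + z^2*(-21*s - 21) + z*(7*s^2 + 49*s + 42) + 63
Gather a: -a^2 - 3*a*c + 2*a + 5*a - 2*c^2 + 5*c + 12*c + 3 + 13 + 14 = -a^2 + a*(7 - 3*c) - 2*c^2 + 17*c + 30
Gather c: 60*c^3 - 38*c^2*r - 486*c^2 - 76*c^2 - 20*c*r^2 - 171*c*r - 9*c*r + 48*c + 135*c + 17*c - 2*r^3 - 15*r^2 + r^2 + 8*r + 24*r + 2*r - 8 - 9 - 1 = 60*c^3 + c^2*(-38*r - 562) + c*(-20*r^2 - 180*r + 200) - 2*r^3 - 14*r^2 + 34*r - 18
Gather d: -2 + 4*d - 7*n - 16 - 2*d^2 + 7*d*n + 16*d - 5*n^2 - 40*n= -2*d^2 + d*(7*n + 20) - 5*n^2 - 47*n - 18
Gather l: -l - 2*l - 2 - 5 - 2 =-3*l - 9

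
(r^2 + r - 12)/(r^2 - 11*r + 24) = (r + 4)/(r - 8)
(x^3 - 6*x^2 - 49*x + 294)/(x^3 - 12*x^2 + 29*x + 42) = (x + 7)/(x + 1)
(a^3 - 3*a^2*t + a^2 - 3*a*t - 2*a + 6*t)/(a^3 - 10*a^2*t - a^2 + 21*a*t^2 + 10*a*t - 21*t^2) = (-a - 2)/(-a + 7*t)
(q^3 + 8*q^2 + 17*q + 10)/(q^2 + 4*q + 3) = (q^2 + 7*q + 10)/(q + 3)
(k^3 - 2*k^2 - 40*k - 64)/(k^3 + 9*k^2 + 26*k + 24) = (k - 8)/(k + 3)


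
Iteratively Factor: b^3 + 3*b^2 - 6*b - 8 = (b - 2)*(b^2 + 5*b + 4) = (b - 2)*(b + 1)*(b + 4)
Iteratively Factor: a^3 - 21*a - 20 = (a + 4)*(a^2 - 4*a - 5) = (a - 5)*(a + 4)*(a + 1)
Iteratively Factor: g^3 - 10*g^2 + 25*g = (g - 5)*(g^2 - 5*g) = g*(g - 5)*(g - 5)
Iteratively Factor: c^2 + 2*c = (c + 2)*(c)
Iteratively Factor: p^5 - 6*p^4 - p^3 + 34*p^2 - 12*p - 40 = (p + 1)*(p^4 - 7*p^3 + 6*p^2 + 28*p - 40) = (p - 2)*(p + 1)*(p^3 - 5*p^2 - 4*p + 20) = (p - 2)*(p + 1)*(p + 2)*(p^2 - 7*p + 10) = (p - 2)^2*(p + 1)*(p + 2)*(p - 5)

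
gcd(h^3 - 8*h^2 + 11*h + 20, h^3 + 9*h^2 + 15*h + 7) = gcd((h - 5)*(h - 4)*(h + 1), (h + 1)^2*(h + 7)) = h + 1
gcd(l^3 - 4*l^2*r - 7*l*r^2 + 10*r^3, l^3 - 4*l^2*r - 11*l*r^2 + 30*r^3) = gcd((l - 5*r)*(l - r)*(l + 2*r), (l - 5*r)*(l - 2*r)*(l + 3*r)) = -l + 5*r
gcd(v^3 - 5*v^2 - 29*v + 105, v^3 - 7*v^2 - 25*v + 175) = v^2 - 2*v - 35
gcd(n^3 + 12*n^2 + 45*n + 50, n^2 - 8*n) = 1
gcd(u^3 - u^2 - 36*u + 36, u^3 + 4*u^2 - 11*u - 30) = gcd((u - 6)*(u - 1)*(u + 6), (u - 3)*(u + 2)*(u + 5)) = 1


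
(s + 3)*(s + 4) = s^2 + 7*s + 12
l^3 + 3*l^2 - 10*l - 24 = (l - 3)*(l + 2)*(l + 4)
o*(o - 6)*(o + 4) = o^3 - 2*o^2 - 24*o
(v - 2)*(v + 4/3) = v^2 - 2*v/3 - 8/3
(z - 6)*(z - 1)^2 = z^3 - 8*z^2 + 13*z - 6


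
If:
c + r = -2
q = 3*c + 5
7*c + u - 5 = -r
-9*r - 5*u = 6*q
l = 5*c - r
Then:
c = 47/21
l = 108/7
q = 82/7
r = -89/21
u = -45/7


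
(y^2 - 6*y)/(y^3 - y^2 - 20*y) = (6 - y)/(-y^2 + y + 20)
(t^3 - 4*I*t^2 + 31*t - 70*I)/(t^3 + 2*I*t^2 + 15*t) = (t^2 - 9*I*t - 14)/(t*(t - 3*I))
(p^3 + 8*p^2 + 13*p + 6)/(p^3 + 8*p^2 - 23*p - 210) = (p^2 + 2*p + 1)/(p^2 + 2*p - 35)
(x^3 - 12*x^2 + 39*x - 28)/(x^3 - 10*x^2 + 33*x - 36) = (x^2 - 8*x + 7)/(x^2 - 6*x + 9)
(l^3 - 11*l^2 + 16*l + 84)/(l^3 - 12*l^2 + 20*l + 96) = (l - 7)/(l - 8)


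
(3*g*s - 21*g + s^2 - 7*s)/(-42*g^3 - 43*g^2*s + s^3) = (-3*g*s + 21*g - s^2 + 7*s)/(42*g^3 + 43*g^2*s - s^3)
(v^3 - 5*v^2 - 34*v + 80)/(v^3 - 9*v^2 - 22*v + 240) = (v - 2)/(v - 6)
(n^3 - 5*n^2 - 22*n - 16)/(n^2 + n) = n - 6 - 16/n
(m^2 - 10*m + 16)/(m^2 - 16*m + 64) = (m - 2)/(m - 8)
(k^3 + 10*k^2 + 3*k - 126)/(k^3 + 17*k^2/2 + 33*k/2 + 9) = 2*(k^2 + 4*k - 21)/(2*k^2 + 5*k + 3)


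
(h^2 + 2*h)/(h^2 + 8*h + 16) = h*(h + 2)/(h^2 + 8*h + 16)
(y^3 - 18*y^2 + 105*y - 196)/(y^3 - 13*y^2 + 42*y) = (y^2 - 11*y + 28)/(y*(y - 6))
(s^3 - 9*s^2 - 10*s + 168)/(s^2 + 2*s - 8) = (s^2 - 13*s + 42)/(s - 2)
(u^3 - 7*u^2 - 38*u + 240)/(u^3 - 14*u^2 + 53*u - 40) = (u + 6)/(u - 1)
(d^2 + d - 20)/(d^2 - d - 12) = (d + 5)/(d + 3)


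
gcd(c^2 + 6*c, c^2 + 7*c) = c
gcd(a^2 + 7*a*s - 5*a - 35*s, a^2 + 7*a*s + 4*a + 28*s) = a + 7*s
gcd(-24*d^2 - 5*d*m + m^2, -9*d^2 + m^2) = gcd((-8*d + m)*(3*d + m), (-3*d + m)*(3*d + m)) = 3*d + m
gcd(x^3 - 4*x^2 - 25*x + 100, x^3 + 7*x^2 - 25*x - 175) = x^2 - 25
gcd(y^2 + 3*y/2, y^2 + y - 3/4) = y + 3/2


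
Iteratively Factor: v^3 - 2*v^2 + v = (v)*(v^2 - 2*v + 1) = v*(v - 1)*(v - 1)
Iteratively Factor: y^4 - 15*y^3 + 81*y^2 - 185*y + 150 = (y - 2)*(y^3 - 13*y^2 + 55*y - 75) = (y - 5)*(y - 2)*(y^2 - 8*y + 15) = (y - 5)*(y - 3)*(y - 2)*(y - 5)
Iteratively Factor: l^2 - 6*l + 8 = (l - 2)*(l - 4)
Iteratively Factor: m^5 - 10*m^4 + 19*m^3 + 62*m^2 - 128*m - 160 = (m + 2)*(m^4 - 12*m^3 + 43*m^2 - 24*m - 80) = (m - 4)*(m + 2)*(m^3 - 8*m^2 + 11*m + 20) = (m - 5)*(m - 4)*(m + 2)*(m^2 - 3*m - 4) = (m - 5)*(m - 4)^2*(m + 2)*(m + 1)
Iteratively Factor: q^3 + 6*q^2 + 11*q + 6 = (q + 2)*(q^2 + 4*q + 3) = (q + 1)*(q + 2)*(q + 3)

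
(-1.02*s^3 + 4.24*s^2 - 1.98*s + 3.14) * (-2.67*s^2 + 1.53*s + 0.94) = 2.7234*s^5 - 12.8814*s^4 + 10.815*s^3 - 7.4276*s^2 + 2.943*s + 2.9516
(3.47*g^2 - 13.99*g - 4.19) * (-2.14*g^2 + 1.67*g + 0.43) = -7.4258*g^4 + 35.7335*g^3 - 12.9046*g^2 - 13.013*g - 1.8017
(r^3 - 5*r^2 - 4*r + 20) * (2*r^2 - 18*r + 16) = 2*r^5 - 28*r^4 + 98*r^3 + 32*r^2 - 424*r + 320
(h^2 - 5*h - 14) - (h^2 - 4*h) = -h - 14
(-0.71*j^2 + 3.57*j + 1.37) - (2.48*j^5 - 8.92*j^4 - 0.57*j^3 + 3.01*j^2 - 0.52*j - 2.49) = -2.48*j^5 + 8.92*j^4 + 0.57*j^3 - 3.72*j^2 + 4.09*j + 3.86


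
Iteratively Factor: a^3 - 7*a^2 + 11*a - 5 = (a - 1)*(a^2 - 6*a + 5) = (a - 1)^2*(a - 5)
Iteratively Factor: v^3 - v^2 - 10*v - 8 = (v + 2)*(v^2 - 3*v - 4) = (v + 1)*(v + 2)*(v - 4)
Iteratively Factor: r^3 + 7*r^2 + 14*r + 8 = (r + 1)*(r^2 + 6*r + 8) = (r + 1)*(r + 4)*(r + 2)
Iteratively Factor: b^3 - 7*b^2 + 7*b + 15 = (b - 3)*(b^2 - 4*b - 5) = (b - 5)*(b - 3)*(b + 1)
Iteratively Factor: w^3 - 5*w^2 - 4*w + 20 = (w - 5)*(w^2 - 4) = (w - 5)*(w - 2)*(w + 2)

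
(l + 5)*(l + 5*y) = l^2 + 5*l*y + 5*l + 25*y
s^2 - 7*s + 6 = (s - 6)*(s - 1)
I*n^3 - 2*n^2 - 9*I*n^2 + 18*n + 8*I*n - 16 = (n - 8)*(n + 2*I)*(I*n - I)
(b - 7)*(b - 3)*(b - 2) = b^3 - 12*b^2 + 41*b - 42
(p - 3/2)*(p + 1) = p^2 - p/2 - 3/2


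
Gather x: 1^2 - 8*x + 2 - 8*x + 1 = 4 - 16*x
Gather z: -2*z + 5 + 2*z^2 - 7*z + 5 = 2*z^2 - 9*z + 10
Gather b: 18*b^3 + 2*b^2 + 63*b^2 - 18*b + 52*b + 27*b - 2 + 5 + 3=18*b^3 + 65*b^2 + 61*b + 6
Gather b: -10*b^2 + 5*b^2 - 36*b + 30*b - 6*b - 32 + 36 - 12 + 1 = -5*b^2 - 12*b - 7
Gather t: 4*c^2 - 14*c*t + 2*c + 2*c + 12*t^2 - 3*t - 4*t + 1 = 4*c^2 + 4*c + 12*t^2 + t*(-14*c - 7) + 1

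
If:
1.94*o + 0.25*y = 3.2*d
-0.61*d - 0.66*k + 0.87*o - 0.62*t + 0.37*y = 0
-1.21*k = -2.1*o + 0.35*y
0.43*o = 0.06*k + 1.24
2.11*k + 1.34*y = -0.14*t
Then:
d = 1.38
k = 14.36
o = 4.89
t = -21.91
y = -20.33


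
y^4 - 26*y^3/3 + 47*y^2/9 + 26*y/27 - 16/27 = (y - 8)*(y - 2/3)*(y - 1/3)*(y + 1/3)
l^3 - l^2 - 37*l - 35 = (l - 7)*(l + 1)*(l + 5)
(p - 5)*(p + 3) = p^2 - 2*p - 15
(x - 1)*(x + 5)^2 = x^3 + 9*x^2 + 15*x - 25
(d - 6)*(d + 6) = d^2 - 36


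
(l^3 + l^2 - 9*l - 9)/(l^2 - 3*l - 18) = (l^2 - 2*l - 3)/(l - 6)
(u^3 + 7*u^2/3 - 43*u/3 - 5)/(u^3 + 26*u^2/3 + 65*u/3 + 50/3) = (3*u^2 - 8*u - 3)/(3*u^2 + 11*u + 10)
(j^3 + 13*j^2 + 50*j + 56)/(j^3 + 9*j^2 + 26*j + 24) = (j + 7)/(j + 3)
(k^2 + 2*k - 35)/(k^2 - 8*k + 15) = (k + 7)/(k - 3)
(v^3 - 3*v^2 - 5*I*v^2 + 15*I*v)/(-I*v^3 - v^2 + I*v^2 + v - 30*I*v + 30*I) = v*(I*v^2 + v*(5 - 3*I) - 15)/(v^3 - v^2*(1 + I) + v*(30 + I) - 30)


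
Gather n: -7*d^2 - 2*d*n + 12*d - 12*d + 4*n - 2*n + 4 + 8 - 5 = -7*d^2 + n*(2 - 2*d) + 7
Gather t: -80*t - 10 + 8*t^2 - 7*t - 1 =8*t^2 - 87*t - 11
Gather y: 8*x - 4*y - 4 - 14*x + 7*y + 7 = -6*x + 3*y + 3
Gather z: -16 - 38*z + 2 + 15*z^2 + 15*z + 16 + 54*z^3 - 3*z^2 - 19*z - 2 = 54*z^3 + 12*z^2 - 42*z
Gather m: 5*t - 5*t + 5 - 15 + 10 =0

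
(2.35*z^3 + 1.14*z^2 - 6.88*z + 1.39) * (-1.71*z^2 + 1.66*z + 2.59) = -4.0185*z^5 + 1.9516*z^4 + 19.7437*z^3 - 10.8451*z^2 - 15.5118*z + 3.6001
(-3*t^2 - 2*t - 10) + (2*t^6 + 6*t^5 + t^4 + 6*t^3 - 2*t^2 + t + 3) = 2*t^6 + 6*t^5 + t^4 + 6*t^3 - 5*t^2 - t - 7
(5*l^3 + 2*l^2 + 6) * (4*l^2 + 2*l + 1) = 20*l^5 + 18*l^4 + 9*l^3 + 26*l^2 + 12*l + 6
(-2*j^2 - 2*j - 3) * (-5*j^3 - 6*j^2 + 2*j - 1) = 10*j^5 + 22*j^4 + 23*j^3 + 16*j^2 - 4*j + 3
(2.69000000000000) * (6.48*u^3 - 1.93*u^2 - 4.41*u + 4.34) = 17.4312*u^3 - 5.1917*u^2 - 11.8629*u + 11.6746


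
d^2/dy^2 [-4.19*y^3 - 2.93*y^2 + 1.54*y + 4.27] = -25.14*y - 5.86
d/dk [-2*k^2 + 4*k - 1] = 4 - 4*k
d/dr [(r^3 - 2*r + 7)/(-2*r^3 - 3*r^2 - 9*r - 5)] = (-3*r^4 - 26*r^3 + 21*r^2 + 42*r + 73)/(4*r^6 + 12*r^5 + 45*r^4 + 74*r^3 + 111*r^2 + 90*r + 25)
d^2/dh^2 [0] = 0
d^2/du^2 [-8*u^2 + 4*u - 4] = -16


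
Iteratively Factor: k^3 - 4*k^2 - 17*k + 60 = (k - 5)*(k^2 + k - 12) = (k - 5)*(k - 3)*(k + 4)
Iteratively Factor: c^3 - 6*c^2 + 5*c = (c)*(c^2 - 6*c + 5) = c*(c - 5)*(c - 1)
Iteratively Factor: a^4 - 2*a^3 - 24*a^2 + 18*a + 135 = (a - 5)*(a^3 + 3*a^2 - 9*a - 27) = (a - 5)*(a + 3)*(a^2 - 9) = (a - 5)*(a - 3)*(a + 3)*(a + 3)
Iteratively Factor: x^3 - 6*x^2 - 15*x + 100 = (x + 4)*(x^2 - 10*x + 25) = (x - 5)*(x + 4)*(x - 5)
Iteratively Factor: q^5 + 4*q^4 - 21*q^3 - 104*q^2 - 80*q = (q + 4)*(q^4 - 21*q^2 - 20*q) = q*(q + 4)*(q^3 - 21*q - 20) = q*(q - 5)*(q + 4)*(q^2 + 5*q + 4) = q*(q - 5)*(q + 4)^2*(q + 1)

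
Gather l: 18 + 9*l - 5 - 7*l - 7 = 2*l + 6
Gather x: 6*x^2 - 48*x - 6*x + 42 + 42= 6*x^2 - 54*x + 84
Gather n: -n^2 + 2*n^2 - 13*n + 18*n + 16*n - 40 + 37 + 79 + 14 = n^2 + 21*n + 90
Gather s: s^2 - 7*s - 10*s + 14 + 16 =s^2 - 17*s + 30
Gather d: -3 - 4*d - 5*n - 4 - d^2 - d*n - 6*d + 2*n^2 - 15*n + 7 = -d^2 + d*(-n - 10) + 2*n^2 - 20*n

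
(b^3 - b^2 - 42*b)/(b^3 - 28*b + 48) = b*(b - 7)/(b^2 - 6*b + 8)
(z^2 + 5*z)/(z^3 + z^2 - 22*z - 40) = z*(z + 5)/(z^3 + z^2 - 22*z - 40)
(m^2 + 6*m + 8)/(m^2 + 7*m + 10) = (m + 4)/(m + 5)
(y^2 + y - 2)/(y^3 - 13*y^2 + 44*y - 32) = (y + 2)/(y^2 - 12*y + 32)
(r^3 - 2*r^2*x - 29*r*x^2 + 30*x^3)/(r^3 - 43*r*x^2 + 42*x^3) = (r + 5*x)/(r + 7*x)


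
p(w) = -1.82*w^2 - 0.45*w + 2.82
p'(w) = -3.64*w - 0.45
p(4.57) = -37.25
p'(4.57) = -17.08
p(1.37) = -1.21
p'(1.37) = -5.44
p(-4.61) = -33.78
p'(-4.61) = 16.33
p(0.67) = 1.70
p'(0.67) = -2.89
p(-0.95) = 1.60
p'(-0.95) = 3.01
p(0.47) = 2.21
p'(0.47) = -2.16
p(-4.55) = -32.81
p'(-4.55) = 16.11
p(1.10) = 0.12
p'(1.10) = -4.45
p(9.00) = -148.65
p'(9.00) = -33.21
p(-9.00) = -140.55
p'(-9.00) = 32.31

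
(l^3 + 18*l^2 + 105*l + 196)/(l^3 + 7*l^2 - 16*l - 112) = (l + 7)/(l - 4)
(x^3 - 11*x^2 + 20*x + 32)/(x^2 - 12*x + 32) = x + 1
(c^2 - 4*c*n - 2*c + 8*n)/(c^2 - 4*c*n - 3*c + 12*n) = (c - 2)/(c - 3)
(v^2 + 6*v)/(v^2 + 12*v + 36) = v/(v + 6)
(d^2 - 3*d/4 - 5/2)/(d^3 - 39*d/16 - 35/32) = 8*(d - 2)/(8*d^2 - 10*d - 7)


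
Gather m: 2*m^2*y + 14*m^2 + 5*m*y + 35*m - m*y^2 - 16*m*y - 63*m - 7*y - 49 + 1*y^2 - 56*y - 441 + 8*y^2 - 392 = m^2*(2*y + 14) + m*(-y^2 - 11*y - 28) + 9*y^2 - 63*y - 882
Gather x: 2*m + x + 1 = 2*m + x + 1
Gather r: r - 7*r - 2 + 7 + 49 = 54 - 6*r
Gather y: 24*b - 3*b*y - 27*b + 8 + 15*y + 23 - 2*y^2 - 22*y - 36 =-3*b - 2*y^2 + y*(-3*b - 7) - 5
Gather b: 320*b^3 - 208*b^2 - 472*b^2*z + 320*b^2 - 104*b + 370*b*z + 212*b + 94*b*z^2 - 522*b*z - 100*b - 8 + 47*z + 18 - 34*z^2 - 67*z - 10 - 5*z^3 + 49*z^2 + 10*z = 320*b^3 + b^2*(112 - 472*z) + b*(94*z^2 - 152*z + 8) - 5*z^3 + 15*z^2 - 10*z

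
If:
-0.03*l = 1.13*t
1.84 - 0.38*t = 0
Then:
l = -182.39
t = 4.84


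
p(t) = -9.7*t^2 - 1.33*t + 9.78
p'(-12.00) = 231.47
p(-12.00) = -1371.06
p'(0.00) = -1.33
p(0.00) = 9.78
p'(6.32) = -123.94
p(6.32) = -386.07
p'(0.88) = -18.40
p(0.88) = 1.10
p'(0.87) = -18.21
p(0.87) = 1.28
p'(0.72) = -15.30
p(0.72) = 3.79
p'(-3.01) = 57.06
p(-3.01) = -74.10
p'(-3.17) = 60.17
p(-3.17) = -83.48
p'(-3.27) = 62.11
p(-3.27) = -89.59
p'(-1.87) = 34.95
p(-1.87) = -21.65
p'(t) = -19.4*t - 1.33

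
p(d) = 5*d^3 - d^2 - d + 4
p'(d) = 15*d^2 - 2*d - 1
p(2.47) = 70.78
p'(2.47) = 85.57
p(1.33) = 12.66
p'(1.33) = 22.87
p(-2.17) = -49.63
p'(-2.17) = 73.97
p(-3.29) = -181.59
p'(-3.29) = 167.94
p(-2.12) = -46.02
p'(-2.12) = 70.66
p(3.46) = 195.68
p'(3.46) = 171.65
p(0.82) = 5.26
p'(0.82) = 7.45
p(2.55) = 77.85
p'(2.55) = 91.44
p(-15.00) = -17081.00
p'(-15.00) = 3404.00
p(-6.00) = -1106.00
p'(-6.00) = 551.00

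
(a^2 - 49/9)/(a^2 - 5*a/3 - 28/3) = (a - 7/3)/(a - 4)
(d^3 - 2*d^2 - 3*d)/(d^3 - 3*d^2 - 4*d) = (d - 3)/(d - 4)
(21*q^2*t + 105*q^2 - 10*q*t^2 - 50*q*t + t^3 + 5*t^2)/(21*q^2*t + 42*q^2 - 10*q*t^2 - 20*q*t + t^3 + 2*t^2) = (t + 5)/(t + 2)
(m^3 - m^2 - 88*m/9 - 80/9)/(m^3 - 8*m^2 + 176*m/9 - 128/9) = (9*m^2 + 27*m + 20)/(9*m^2 - 36*m + 32)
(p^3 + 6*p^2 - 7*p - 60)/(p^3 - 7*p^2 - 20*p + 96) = (p + 5)/(p - 8)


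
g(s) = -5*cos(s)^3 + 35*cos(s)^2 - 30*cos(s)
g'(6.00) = 6.53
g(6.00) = -0.96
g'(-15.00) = -59.72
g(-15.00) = 45.18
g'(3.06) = 9.35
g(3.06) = 69.62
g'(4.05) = -62.08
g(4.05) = 32.85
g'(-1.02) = 2.15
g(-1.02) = -6.83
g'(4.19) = -59.50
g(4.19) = 24.30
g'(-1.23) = -7.80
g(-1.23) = -6.30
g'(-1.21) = -6.70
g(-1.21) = -6.45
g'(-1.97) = -54.80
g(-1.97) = 17.24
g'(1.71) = 39.61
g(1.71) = 4.85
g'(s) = 15*sin(s)*cos(s)^2 - 70*sin(s)*cos(s) + 30*sin(s)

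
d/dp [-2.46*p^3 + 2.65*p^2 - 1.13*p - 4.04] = -7.38*p^2 + 5.3*p - 1.13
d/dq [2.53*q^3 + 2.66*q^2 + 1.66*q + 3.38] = 7.59*q^2 + 5.32*q + 1.66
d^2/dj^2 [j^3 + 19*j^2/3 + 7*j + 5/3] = 6*j + 38/3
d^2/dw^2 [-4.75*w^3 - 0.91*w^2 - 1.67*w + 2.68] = -28.5*w - 1.82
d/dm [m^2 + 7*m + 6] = 2*m + 7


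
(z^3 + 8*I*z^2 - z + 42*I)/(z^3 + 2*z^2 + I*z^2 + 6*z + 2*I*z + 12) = (z + 7*I)/(z + 2)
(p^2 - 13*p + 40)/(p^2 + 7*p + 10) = (p^2 - 13*p + 40)/(p^2 + 7*p + 10)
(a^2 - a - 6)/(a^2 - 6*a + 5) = (a^2 - a - 6)/(a^2 - 6*a + 5)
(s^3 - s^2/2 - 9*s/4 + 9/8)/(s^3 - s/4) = (4*s^2 - 9)/(2*s*(2*s + 1))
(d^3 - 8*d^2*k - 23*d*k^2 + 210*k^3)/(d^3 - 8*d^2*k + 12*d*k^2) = (d^2 - 2*d*k - 35*k^2)/(d*(d - 2*k))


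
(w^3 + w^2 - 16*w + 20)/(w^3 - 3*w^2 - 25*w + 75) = (w^2 - 4*w + 4)/(w^2 - 8*w + 15)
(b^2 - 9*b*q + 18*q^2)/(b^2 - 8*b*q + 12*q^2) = (-b + 3*q)/(-b + 2*q)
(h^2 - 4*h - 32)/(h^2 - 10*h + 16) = (h + 4)/(h - 2)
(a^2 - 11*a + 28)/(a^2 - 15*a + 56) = (a - 4)/(a - 8)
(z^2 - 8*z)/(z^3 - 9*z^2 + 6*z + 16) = z/(z^2 - z - 2)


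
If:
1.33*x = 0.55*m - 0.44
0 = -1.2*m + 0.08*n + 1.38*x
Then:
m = 2.41818181818182*x + 0.8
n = 19.0227272727273*x + 12.0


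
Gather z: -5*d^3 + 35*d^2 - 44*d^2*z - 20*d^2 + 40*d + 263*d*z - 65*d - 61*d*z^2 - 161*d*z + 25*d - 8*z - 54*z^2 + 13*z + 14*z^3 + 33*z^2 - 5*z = -5*d^3 + 15*d^2 + 14*z^3 + z^2*(-61*d - 21) + z*(-44*d^2 + 102*d)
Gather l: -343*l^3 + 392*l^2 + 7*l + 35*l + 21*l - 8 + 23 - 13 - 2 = -343*l^3 + 392*l^2 + 63*l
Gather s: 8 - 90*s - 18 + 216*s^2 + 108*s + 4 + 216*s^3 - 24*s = 216*s^3 + 216*s^2 - 6*s - 6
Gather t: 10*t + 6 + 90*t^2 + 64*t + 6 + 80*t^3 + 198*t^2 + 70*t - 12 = 80*t^3 + 288*t^2 + 144*t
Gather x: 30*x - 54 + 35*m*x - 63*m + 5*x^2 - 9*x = -63*m + 5*x^2 + x*(35*m + 21) - 54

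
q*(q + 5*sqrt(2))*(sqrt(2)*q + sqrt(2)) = sqrt(2)*q^3 + sqrt(2)*q^2 + 10*q^2 + 10*q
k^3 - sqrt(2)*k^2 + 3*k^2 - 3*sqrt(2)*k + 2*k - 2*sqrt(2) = (k + 1)*(k + 2)*(k - sqrt(2))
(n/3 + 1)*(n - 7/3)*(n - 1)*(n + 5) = n^4/3 + 14*n^3/9 - 28*n^2/9 - 94*n/9 + 35/3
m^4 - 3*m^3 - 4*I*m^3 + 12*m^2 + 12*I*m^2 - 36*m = m*(m - 3)*(m - 6*I)*(m + 2*I)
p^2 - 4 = (p - 2)*(p + 2)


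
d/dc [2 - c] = -1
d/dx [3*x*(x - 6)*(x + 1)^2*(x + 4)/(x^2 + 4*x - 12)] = 3*(3*x^6 + 16*x^5 - 87*x^4 - 216*x^3 + 796*x^2 + 1200*x + 288)/(x^4 + 8*x^3 - 8*x^2 - 96*x + 144)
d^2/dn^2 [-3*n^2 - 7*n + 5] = -6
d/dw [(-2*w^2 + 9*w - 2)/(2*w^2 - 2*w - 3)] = (-14*w^2 + 20*w - 31)/(4*w^4 - 8*w^3 - 8*w^2 + 12*w + 9)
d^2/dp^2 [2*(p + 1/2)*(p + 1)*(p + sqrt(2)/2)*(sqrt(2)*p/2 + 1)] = 12*sqrt(2)*p^2 + 9*sqrt(2)*p + 18*p + 3*sqrt(2) + 9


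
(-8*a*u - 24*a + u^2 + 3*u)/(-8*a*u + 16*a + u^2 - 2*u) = (u + 3)/(u - 2)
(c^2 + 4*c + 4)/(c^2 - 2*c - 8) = (c + 2)/(c - 4)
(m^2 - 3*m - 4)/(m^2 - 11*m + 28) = (m + 1)/(m - 7)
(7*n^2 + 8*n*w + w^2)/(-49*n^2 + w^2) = (n + w)/(-7*n + w)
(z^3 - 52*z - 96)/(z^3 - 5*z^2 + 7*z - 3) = (z^3 - 52*z - 96)/(z^3 - 5*z^2 + 7*z - 3)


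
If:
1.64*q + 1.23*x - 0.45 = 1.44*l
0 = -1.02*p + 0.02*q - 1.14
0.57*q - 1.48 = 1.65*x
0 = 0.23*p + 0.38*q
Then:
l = -0.12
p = -1.10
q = 0.67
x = -0.67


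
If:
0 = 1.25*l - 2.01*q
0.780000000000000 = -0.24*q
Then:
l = -5.23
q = -3.25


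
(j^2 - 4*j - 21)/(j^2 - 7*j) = (j + 3)/j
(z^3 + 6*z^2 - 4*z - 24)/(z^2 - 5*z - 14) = (z^2 + 4*z - 12)/(z - 7)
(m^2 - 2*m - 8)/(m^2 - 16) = (m + 2)/(m + 4)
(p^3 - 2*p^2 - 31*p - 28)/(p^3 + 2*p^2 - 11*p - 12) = (p - 7)/(p - 3)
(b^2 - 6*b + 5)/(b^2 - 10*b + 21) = (b^2 - 6*b + 5)/(b^2 - 10*b + 21)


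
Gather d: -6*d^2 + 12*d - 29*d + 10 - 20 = -6*d^2 - 17*d - 10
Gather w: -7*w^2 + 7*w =-7*w^2 + 7*w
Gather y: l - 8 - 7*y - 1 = l - 7*y - 9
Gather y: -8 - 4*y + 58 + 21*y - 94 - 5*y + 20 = 12*y - 24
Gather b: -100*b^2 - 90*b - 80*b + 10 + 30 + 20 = -100*b^2 - 170*b + 60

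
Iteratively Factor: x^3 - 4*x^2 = (x)*(x^2 - 4*x) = x^2*(x - 4)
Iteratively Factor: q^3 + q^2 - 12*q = (q - 3)*(q^2 + 4*q) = q*(q - 3)*(q + 4)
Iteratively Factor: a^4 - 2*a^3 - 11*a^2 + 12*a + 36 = (a - 3)*(a^3 + a^2 - 8*a - 12) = (a - 3)*(a + 2)*(a^2 - a - 6) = (a - 3)*(a + 2)^2*(a - 3)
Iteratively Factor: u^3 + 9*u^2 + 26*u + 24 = (u + 2)*(u^2 + 7*u + 12) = (u + 2)*(u + 3)*(u + 4)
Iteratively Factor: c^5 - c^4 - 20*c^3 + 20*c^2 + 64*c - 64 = (c + 4)*(c^4 - 5*c^3 + 20*c - 16) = (c - 1)*(c + 4)*(c^3 - 4*c^2 - 4*c + 16) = (c - 1)*(c + 2)*(c + 4)*(c^2 - 6*c + 8) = (c - 2)*(c - 1)*(c + 2)*(c + 4)*(c - 4)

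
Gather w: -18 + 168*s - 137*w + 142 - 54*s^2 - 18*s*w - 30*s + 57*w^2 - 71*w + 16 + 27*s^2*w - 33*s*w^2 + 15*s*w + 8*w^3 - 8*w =-54*s^2 + 138*s + 8*w^3 + w^2*(57 - 33*s) + w*(27*s^2 - 3*s - 216) + 140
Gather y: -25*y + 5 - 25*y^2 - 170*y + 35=-25*y^2 - 195*y + 40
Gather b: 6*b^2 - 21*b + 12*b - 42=6*b^2 - 9*b - 42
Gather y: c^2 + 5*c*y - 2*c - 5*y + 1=c^2 - 2*c + y*(5*c - 5) + 1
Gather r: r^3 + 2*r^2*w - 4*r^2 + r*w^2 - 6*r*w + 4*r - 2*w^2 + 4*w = r^3 + r^2*(2*w - 4) + r*(w^2 - 6*w + 4) - 2*w^2 + 4*w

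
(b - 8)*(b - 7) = b^2 - 15*b + 56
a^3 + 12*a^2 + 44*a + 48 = (a + 2)*(a + 4)*(a + 6)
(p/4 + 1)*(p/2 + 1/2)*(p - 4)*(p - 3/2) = p^4/8 - p^3/16 - 35*p^2/16 + p + 3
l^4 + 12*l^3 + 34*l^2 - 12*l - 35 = (l - 1)*(l + 1)*(l + 5)*(l + 7)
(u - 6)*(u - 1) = u^2 - 7*u + 6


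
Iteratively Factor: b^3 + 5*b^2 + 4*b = (b + 1)*(b^2 + 4*b) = (b + 1)*(b + 4)*(b)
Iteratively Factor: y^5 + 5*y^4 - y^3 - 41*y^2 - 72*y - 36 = (y - 3)*(y^4 + 8*y^3 + 23*y^2 + 28*y + 12) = (y - 3)*(y + 2)*(y^3 + 6*y^2 + 11*y + 6) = (y - 3)*(y + 1)*(y + 2)*(y^2 + 5*y + 6) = (y - 3)*(y + 1)*(y + 2)^2*(y + 3)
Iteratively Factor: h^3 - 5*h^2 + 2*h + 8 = (h + 1)*(h^2 - 6*h + 8) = (h - 4)*(h + 1)*(h - 2)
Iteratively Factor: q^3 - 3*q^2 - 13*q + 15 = (q - 1)*(q^2 - 2*q - 15) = (q - 5)*(q - 1)*(q + 3)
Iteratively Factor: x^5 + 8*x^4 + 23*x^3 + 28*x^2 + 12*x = (x)*(x^4 + 8*x^3 + 23*x^2 + 28*x + 12) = x*(x + 2)*(x^3 + 6*x^2 + 11*x + 6) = x*(x + 1)*(x + 2)*(x^2 + 5*x + 6) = x*(x + 1)*(x + 2)*(x + 3)*(x + 2)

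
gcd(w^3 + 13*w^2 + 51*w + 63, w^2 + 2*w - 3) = w + 3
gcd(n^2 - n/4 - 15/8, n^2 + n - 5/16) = n + 5/4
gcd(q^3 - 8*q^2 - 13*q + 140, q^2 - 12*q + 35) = q^2 - 12*q + 35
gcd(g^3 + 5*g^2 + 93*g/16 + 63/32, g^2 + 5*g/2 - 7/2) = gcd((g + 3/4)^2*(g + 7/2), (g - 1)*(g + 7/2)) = g + 7/2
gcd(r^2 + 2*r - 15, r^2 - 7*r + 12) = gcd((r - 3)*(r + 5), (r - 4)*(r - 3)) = r - 3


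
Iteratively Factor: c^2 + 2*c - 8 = (c - 2)*(c + 4)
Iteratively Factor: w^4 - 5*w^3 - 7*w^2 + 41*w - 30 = (w + 3)*(w^3 - 8*w^2 + 17*w - 10) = (w - 2)*(w + 3)*(w^2 - 6*w + 5) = (w - 5)*(w - 2)*(w + 3)*(w - 1)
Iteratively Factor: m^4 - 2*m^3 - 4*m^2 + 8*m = (m - 2)*(m^3 - 4*m) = m*(m - 2)*(m^2 - 4) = m*(m - 2)^2*(m + 2)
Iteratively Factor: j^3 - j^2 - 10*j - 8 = (j + 1)*(j^2 - 2*j - 8) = (j + 1)*(j + 2)*(j - 4)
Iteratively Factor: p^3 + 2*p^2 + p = (p)*(p^2 + 2*p + 1) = p*(p + 1)*(p + 1)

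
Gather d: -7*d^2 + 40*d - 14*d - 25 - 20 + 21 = -7*d^2 + 26*d - 24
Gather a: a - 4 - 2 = a - 6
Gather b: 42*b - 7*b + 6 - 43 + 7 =35*b - 30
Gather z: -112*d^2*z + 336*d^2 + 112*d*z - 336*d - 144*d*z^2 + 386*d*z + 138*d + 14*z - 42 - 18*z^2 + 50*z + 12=336*d^2 - 198*d + z^2*(-144*d - 18) + z*(-112*d^2 + 498*d + 64) - 30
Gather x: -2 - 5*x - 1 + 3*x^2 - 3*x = 3*x^2 - 8*x - 3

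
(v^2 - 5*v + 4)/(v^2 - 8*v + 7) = (v - 4)/(v - 7)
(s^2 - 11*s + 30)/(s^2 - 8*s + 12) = (s - 5)/(s - 2)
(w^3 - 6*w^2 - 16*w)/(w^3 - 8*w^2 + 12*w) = (w^2 - 6*w - 16)/(w^2 - 8*w + 12)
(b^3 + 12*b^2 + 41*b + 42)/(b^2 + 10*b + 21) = b + 2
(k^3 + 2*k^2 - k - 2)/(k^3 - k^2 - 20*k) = (-k^3 - 2*k^2 + k + 2)/(k*(-k^2 + k + 20))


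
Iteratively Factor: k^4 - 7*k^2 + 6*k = (k - 1)*(k^3 + k^2 - 6*k) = (k - 2)*(k - 1)*(k^2 + 3*k) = k*(k - 2)*(k - 1)*(k + 3)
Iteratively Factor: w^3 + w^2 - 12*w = (w - 3)*(w^2 + 4*w) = w*(w - 3)*(w + 4)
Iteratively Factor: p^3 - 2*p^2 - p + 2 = (p + 1)*(p^2 - 3*p + 2) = (p - 2)*(p + 1)*(p - 1)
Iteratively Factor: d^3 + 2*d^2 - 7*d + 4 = (d - 1)*(d^2 + 3*d - 4) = (d - 1)^2*(d + 4)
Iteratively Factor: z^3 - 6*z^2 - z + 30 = (z - 3)*(z^2 - 3*z - 10) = (z - 5)*(z - 3)*(z + 2)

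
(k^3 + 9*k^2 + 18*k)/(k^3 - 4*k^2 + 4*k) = (k^2 + 9*k + 18)/(k^2 - 4*k + 4)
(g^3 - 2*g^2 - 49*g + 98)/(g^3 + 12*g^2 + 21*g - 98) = (g - 7)/(g + 7)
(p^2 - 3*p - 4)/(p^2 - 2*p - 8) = (p + 1)/(p + 2)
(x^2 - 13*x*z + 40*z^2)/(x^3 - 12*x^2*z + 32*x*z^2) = (x - 5*z)/(x*(x - 4*z))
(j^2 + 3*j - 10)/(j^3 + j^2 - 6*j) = (j + 5)/(j*(j + 3))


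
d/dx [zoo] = 0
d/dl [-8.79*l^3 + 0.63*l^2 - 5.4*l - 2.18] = -26.37*l^2 + 1.26*l - 5.4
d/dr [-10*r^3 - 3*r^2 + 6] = 6*r*(-5*r - 1)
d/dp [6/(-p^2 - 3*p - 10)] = 6*(2*p + 3)/(p^2 + 3*p + 10)^2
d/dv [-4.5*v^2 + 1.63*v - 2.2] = 1.63 - 9.0*v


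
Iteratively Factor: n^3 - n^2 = (n)*(n^2 - n) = n^2*(n - 1)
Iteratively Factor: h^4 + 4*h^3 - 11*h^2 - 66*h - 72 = (h + 3)*(h^3 + h^2 - 14*h - 24) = (h + 3)^2*(h^2 - 2*h - 8) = (h - 4)*(h + 3)^2*(h + 2)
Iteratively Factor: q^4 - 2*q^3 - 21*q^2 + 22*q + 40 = (q - 2)*(q^3 - 21*q - 20) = (q - 2)*(q + 1)*(q^2 - q - 20) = (q - 5)*(q - 2)*(q + 1)*(q + 4)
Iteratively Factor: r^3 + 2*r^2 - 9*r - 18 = (r - 3)*(r^2 + 5*r + 6) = (r - 3)*(r + 3)*(r + 2)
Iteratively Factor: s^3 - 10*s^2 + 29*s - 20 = (s - 5)*(s^2 - 5*s + 4) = (s - 5)*(s - 1)*(s - 4)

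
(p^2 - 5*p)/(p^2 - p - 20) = p/(p + 4)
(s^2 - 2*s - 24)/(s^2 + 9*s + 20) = (s - 6)/(s + 5)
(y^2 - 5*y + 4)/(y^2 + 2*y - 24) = (y - 1)/(y + 6)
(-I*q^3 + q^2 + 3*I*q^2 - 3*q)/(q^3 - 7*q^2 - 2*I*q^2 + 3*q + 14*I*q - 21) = I*q*(3 - q)/(q^2 - q*(7 + 3*I) + 21*I)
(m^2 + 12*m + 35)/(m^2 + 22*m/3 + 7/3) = 3*(m + 5)/(3*m + 1)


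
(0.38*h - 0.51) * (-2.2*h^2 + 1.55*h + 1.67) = -0.836*h^3 + 1.711*h^2 - 0.1559*h - 0.8517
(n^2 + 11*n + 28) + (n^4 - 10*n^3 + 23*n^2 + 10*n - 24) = n^4 - 10*n^3 + 24*n^2 + 21*n + 4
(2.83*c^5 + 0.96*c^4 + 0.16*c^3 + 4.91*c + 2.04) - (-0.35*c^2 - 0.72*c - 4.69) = 2.83*c^5 + 0.96*c^4 + 0.16*c^3 + 0.35*c^2 + 5.63*c + 6.73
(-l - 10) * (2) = -2*l - 20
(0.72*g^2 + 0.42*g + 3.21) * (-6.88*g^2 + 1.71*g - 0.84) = -4.9536*g^4 - 1.6584*g^3 - 21.9714*g^2 + 5.1363*g - 2.6964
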